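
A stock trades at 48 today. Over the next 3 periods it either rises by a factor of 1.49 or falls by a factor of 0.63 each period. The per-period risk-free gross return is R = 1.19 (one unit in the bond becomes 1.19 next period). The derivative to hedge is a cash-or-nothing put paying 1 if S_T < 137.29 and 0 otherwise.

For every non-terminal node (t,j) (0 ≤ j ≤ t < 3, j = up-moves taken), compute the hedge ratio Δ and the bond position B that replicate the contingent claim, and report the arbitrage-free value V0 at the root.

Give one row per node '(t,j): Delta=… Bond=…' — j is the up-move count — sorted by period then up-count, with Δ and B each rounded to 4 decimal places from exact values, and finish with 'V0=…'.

The replicating-portfolio and risk-neutral prices coincide; use p* = (1.19−0.63)/(1.49−0.63) = 0.6512 for the latter.
Payoff layer (t=3): V(3,0)=1.0000, V(3,1)=1.0000, V(3,2)=1.0000, V(3,3)=0.0000
Node (2,0) S=19.0512: V=(p*·1.0000+(1−p*)·1.0000)/1.19=0.8403; Δ=(1.0000−1.0000)/(28.3863−12.0023)=0.0000; B=V−Δ·S=0.8403
Node (2,1) S=45.0576: V=(p*·1.0000+(1−p*)·1.0000)/1.19=0.8403; Δ=(1.0000−1.0000)/(67.1358−28.3863)=0.0000; B=V−Δ·S=0.8403
Node (2,2) S=106.5648: V=(p*·0.0000+(1−p*)·1.0000)/1.19=0.2931; Δ=(0.0000−1.0000)/(158.7816−67.1358)=-0.0109; B=V−Δ·S=1.4559
Node (1,0) S=30.2400: V=(p*·0.8403+(1−p*)·0.8403)/1.19=0.7062; Δ=(0.8403−0.8403)/(45.0576−19.0512)=0.0000; B=V−Δ·S=0.7062
Node (1,1) S=71.5200: V=(p*·0.2931+(1−p*)·0.8403)/1.19=0.4067; Δ=(0.2931−0.8403)/(106.5648−45.0576)=-0.0089; B=V−Δ·S=1.0430
Node (0,0) S=48.0000: V=(p*·0.4067+(1−p*)·0.7062)/1.19=0.4296; Δ=(0.4067−0.7062)/(71.5200−30.2400)=-0.0073; B=V−Δ·S=0.7777
The time-0 hedge costs 0.4296, which is the no-arbitrage price.

(0,0): Delta=-0.0073 Bond=0.7777
(1,0): Delta=0.0000 Bond=0.7062
(1,1): Delta=-0.0089 Bond=1.0430
(2,0): Delta=0.0000 Bond=0.8403
(2,1): Delta=0.0000 Bond=0.8403
(2,2): Delta=-0.0109 Bond=1.4559
V0=0.4296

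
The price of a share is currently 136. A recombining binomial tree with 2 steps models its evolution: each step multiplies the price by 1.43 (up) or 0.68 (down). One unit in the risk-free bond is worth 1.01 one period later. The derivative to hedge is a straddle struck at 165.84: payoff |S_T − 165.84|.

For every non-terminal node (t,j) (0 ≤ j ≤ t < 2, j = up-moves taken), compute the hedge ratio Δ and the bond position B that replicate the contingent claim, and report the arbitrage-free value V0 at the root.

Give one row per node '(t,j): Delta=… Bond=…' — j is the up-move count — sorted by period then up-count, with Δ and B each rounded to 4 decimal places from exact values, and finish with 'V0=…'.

No-arbitrage ⇒ martingale measure with p* = (R−d)/(u−d) = 0.4400.
Payoff layer (t=2): V(2,0)=102.9536, V(2,1)=33.5936, V(2,2)=112.2664
  t=1,j=0: stock 92.4800 → up 132.2464 (V=33.5936), down 62.8864 (V=102.9536). Price 71.7180; hedge Δ=-1.0000, bond B=164.1980.
  t=1,j=1: stock 194.4800 → up 278.1064 (V=112.2664), down 132.2464 (V=33.5936). Price 67.5343; hedge Δ=0.5394, bond B=-37.3628.
  t=0,j=0: stock 136.0000 → up 194.4800 (V=67.5343), down 92.4800 (V=71.7180). Price 69.1853; hedge Δ=-0.0410, bond B=74.7636.
Self-financing check: at every node Δ·S+B equals the discounted successor values.

(0,0): Delta=-0.0410 Bond=74.7636
(1,0): Delta=-1.0000 Bond=164.1980
(1,1): Delta=0.5394 Bond=-37.3628
V0=69.1853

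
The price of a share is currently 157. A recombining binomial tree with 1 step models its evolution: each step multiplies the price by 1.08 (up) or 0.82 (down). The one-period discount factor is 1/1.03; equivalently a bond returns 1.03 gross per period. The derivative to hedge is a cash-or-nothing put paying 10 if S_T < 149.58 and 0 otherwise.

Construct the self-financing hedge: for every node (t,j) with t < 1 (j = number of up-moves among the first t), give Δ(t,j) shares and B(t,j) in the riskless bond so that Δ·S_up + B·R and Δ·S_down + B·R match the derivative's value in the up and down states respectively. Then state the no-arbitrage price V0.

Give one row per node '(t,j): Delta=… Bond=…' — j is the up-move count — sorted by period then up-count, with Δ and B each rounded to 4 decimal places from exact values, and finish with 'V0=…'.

Risk-neutral probability p* = (R−d)/(u−d) = (1.03−0.82)/(1.08−0.82) = 0.8077.
Terminal values V(1,·): V(1,0)=10.0000, V(1,1)=0.0000
(0,0): S=157.0000. Δ = (V_up−V_dn)/(S_up−S_dn) = (0.0000−10.0000)/(169.5600−128.7400) = -0.2450. V = [p*·0.0000 + (1−p*)·10.0000]/1.03 = 1.8671. B = V − Δ·S = 40.3286.
The time-0 hedge costs 1.8671, which is the no-arbitrage price.

(0,0): Delta=-0.2450 Bond=40.3286
V0=1.8671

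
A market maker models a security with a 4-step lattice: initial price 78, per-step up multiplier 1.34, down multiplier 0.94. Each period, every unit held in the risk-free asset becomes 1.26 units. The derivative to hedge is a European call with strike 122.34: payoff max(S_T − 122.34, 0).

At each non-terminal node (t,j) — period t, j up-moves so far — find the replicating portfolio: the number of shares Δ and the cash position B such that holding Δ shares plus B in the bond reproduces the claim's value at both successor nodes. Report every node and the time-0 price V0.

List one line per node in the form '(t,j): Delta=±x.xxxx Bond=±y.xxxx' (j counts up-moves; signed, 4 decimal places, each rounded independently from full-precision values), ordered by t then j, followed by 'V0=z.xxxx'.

(0,0): Delta=0.9420 Bond=-43.6171
(1,0): Delta=0.7336 Bond=-39.6731
(1,1): Delta=0.9786 Bond=-58.7786
(2,0): Delta=0.0326 Bond=-1.6747
(2,1): Delta=0.8565 Bond=-62.0664
(2,2): Delta=1.0000 Bond=-77.0597
(3,0): Delta=0.0000 Bond=0.0000
(3,1): Delta=0.0383 Bond=-2.6376
(3,2): Delta=1.0000 Bond=-97.0952
(3,3): Delta=1.0000 Bond=-97.0952
V0=29.8614

The replicating-portfolio and risk-neutral prices coincide; use p* = (1.26−0.94)/(1.34−0.94) = 0.8000 for the latter.
At expiry t=4: V(4,0)=0.0000, V(4,1)=0.0000, V(4,2)=1.4142, V(4,3)=54.0755, V(4,4)=129.1460
Node (3,0) S=64.7856: V=(p*·0.0000+(1−p*)·0.0000)/1.26=0.0000; Δ=(0.0000−0.0000)/(86.8126−60.8984)=0.0000; B=V−Δ·S=0.0000
Node (3,1) S=92.3539: V=(p*·1.4142+(1−p*)·0.0000)/1.26=0.8979; Δ=(1.4142−0.0000)/(123.7542−86.8126)=0.0383; B=V−Δ·S=-2.6376
Node (3,2) S=131.6534: V=(p*·54.0755+(1−p*)·1.4142)/1.26=34.5582; Δ=(54.0755−1.4142)/(176.4155−123.7542)=1.0000; B=V−Δ·S=-97.0952
Node (3,3) S=187.6761: V=(p*·129.1460+(1−p*)·54.0755)/1.26=90.5809; Δ=(129.1460−54.0755)/(251.4860−176.4155)=1.0000; B=V−Δ·S=-97.0952
Node (2,0) S=68.9208: V=(p*·0.8979+(1−p*)·0.0000)/1.26=0.5701; Δ=(0.8979−0.0000)/(92.3539−64.7856)=0.0326; B=V−Δ·S=-1.6747
Node (2,1) S=98.2488: V=(p*·34.5582+(1−p*)·0.8979)/1.26=22.0842; Δ=(34.5582−0.8979)/(131.6534−92.3539)=0.8565; B=V−Δ·S=-62.0664
Node (2,2) S=140.0568: V=(p*·90.5809+(1−p*)·34.5582)/1.26=62.9971; Δ=(90.5809−34.5582)/(187.6761−131.6534)=1.0000; B=V−Δ·S=-77.0597
Node (1,0) S=73.3200: V=(p*·22.0842+(1−p*)·0.5701)/1.26=14.1122; Δ=(22.0842−0.5701)/(98.2488−68.9208)=0.7336; B=V−Δ·S=-39.6731
Node (1,1) S=104.5200: V=(p*·62.9971+(1−p*)·22.0842)/1.26=43.5036; Δ=(62.9971−22.0842)/(140.0568−98.2488)=0.9786; B=V−Δ·S=-58.7786
Node (0,0) S=78.0000: V=(p*·43.5036+(1−p*)·14.1122)/1.26=29.8614; Δ=(43.5036−14.1122)/(104.5200−73.3200)=0.9420; B=V−Δ·S=-43.6171
Self-financing check: at every node Δ·S+B equals the discounted successor values.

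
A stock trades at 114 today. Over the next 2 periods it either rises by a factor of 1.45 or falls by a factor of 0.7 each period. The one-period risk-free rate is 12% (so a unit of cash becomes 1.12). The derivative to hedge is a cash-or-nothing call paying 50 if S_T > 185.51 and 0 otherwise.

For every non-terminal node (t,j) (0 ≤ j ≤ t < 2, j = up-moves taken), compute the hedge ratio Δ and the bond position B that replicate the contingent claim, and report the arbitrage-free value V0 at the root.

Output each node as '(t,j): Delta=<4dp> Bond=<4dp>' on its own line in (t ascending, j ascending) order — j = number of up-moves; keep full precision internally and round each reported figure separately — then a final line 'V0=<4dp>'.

Risk-neutral probability p* = (R−d)/(u−d) = (1.12−0.7)/(1.45−0.7) = 0.5600.
Terminal payoffs: V(2,0)=0.0000, V(2,1)=0.0000, V(2,2)=50.0000
(1,0): S=79.8000. Δ = (V_up−V_dn)/(S_up−S_dn) = (0.0000−0.0000)/(115.7100−55.8600) = 0.0000. V = [p*·0.0000 + (1−p*)·0.0000]/1.12 = 0.0000. B = V − Δ·S = 0.0000.
(1,1): S=165.3000. Δ = (V_up−V_dn)/(S_up−S_dn) = (50.0000−0.0000)/(239.6850−115.7100) = 0.4033. V = [p*·50.0000 + (1−p*)·0.0000]/1.12 = 25.0000. B = V − Δ·S = -41.6667.
(0,0): S=114.0000. Δ = (V_up−V_dn)/(S_up−S_dn) = (25.0000−0.0000)/(165.3000−79.8000) = 0.2924. V = [p*·25.0000 + (1−p*)·0.0000]/1.12 = 12.5000. B = V − Δ·S = -20.8333.
Each (Δ,B) replicates both successor values, so the strategy is self-financing and V0 is arbitrage-free.

(0,0): Delta=0.2924 Bond=-20.8333
(1,0): Delta=0.0000 Bond=0.0000
(1,1): Delta=0.4033 Bond=-41.6667
V0=12.5000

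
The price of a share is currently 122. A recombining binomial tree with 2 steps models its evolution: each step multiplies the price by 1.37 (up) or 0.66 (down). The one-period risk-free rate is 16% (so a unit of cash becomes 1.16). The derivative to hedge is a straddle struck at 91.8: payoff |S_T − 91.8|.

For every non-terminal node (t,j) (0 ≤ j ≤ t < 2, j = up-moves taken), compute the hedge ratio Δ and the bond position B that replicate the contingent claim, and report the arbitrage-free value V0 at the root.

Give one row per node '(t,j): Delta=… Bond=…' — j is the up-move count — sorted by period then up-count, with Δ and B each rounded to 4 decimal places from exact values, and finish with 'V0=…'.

Under the risk-neutral measure, an up-move has probability p* = (R−d)/(u−d) = 0.7042 and values discount at R = 1.16.
Terminal values V(2,·): V(2,0)=38.6568, V(2,1)=18.5124, V(2,2)=137.1818
  t=1,j=0: stock 80.5200 → up 110.3124 (V=18.5124), down 53.1432 (V=38.6568). Price 21.0953; hedge Δ=-0.3524, bond B=49.4677.
  t=1,j=1: stock 167.1400 → up 228.9818 (V=137.1818), down 110.3124 (V=18.5124). Price 88.0021; hedge Δ=1.0000, bond B=-79.1379.
  t=0,j=0: stock 122.0000 → up 167.1400 (V=88.0021), down 80.5200 (V=21.0953). Price 58.8041; hedge Δ=0.7724, bond B=-35.4307.
Check: Δ(0,0)·S0 + B(0,0) = 58.8041 = V0.

(0,0): Delta=0.7724 Bond=-35.4307
(1,0): Delta=-0.3524 Bond=49.4677
(1,1): Delta=1.0000 Bond=-79.1379
V0=58.8041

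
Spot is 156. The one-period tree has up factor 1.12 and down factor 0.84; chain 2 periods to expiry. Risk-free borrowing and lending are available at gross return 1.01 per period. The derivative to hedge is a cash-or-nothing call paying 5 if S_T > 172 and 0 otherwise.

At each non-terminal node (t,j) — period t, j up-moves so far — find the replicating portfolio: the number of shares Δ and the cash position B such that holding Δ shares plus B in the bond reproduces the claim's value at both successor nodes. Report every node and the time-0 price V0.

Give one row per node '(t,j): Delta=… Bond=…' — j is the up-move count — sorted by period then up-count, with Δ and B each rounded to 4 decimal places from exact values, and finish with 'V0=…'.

(0,0): Delta=0.0688 Bond=-8.9277
(1,0): Delta=0.0000 Bond=0.0000
(1,1): Delta=0.1022 Bond=-14.8515
V0=1.8068

The replicating-portfolio and risk-neutral prices coincide; use p* = (1.01−0.84)/(1.12−0.84) = 0.6071 for the latter.
Payoff layer (t=2): V(2,0)=0.0000, V(2,1)=0.0000, V(2,2)=5.0000
Node (1,0) S=131.0400: V=(p*·0.0000+(1−p*)·0.0000)/1.01=0.0000; Δ=(0.0000−0.0000)/(146.7648−110.0736)=0.0000; B=V−Δ·S=0.0000
Node (1,1) S=174.7200: V=(p*·5.0000+(1−p*)·0.0000)/1.01=3.0057; Δ=(5.0000−0.0000)/(195.6864−146.7648)=0.1022; B=V−Δ·S=-14.8515
Node (0,0) S=156.0000: V=(p*·3.0057+(1−p*)·0.0000)/1.01=1.8068; Δ=(3.0057−0.0000)/(174.7200−131.0400)=0.0688; B=V−Δ·S=-8.9277
Self-financing check: at every node Δ·S+B equals the discounted successor values.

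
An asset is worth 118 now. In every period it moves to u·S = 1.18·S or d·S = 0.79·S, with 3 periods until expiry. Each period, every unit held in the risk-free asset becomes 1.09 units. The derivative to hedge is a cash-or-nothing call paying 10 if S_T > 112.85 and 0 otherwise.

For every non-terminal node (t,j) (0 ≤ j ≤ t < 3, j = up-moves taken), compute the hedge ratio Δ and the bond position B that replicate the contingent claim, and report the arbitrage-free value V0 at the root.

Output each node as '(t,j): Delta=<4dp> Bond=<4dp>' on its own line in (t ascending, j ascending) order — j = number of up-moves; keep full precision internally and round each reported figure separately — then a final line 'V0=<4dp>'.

(0,0): Delta=0.0649 Bond=-0.9841
(1,0): Delta=0.1941 Bond=-13.1149
(1,1): Delta=0.0390 Bond=2.5400
(2,0): Delta=0.0000 Bond=0.0000
(2,1): Delta=0.2331 Bond=-18.5839
(2,2): Delta=0.0000 Bond=9.1743
V0=6.6780

No-arbitrage ⇒ martingale measure with p* = (R−d)/(u−d) = 0.7692.
Terminal values V(3,·): V(3,0)=0.0000, V(3,1)=0.0000, V(3,2)=10.0000, V(3,3)=10.0000
Node (2,0) S=73.6438: V=(p*·0.0000+(1−p*)·0.0000)/1.09=0.0000; Δ=(0.0000−0.0000)/(86.8997−58.1786)=0.0000; B=V−Δ·S=0.0000
Node (2,1) S=109.9996: V=(p*·10.0000+(1−p*)·0.0000)/1.09=7.0572; Δ=(10.0000−0.0000)/(129.7995−86.8997)=0.2331; B=V−Δ·S=-18.5839
Node (2,2) S=164.3032: V=(p*·10.0000+(1−p*)·10.0000)/1.09=9.1743; Δ=(10.0000−10.0000)/(193.8778−129.7995)=0.0000; B=V−Δ·S=9.1743
Node (1,0) S=93.2200: V=(p*·7.0572+(1−p*)·0.0000)/1.09=4.9804; Δ=(7.0572−0.0000)/(109.9996−73.6438)=0.1941; B=V−Δ·S=-13.1149
Node (1,1) S=139.2400: V=(p*·9.1743+(1−p*)·7.0572)/1.09=7.9686; Δ=(9.1743−7.0572)/(164.3032−109.9996)=0.0390; B=V−Δ·S=2.5400
Node (0,0) S=118.0000: V=(p*·7.9686+(1−p*)·4.9804)/1.09=6.6780; Δ=(7.9686−4.9804)/(139.2400−93.2200)=0.0649; B=V−Δ·S=-0.9841
Each (Δ,B) replicates both successor values, so the strategy is self-financing and V0 is arbitrage-free.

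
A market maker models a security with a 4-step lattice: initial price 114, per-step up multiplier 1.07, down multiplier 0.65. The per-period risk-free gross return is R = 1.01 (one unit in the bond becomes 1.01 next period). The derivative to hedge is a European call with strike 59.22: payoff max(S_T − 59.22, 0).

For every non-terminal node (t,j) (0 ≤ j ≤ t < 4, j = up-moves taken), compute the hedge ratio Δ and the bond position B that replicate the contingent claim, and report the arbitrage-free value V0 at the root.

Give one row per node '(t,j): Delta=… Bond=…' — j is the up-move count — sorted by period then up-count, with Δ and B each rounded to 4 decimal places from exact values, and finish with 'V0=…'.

(0,0): Delta=0.9502 Bond=-50.6149
(1,0): Delta=0.7303 Bond=-34.8244
(1,1): Delta=0.9724 Bond=-53.8371
(2,0): Delta=0.0000 Bond=0.0000
(2,1): Delta=0.8042 Bond=-41.0348
(2,2): Delta=0.9895 Bond=-56.5990
(3,0): Delta=0.0000 Bond=0.0000
(3,1): Delta=0.0000 Bond=0.0000
(3,2): Delta=0.8856 Bond=-48.3527
(3,3): Delta=1.0000 Bond=-58.6337
V0=57.7057

Since d<R<u, set p* = (R−d)/(u−d) = 0.8571; price each node as the discounted p*-expectation of its children.
Terminal values V(4,·): V(4,0)=0.0000, V(4,1)=0.0000, V(4,2)=0.0000, V(4,3)=31.5557, V(4,4)=90.2107
(3,0): S=31.3072. Δ = (V_up−V_dn)/(S_up−S_dn) = (0.0000−0.0000)/(33.4988−20.3497) = 0.0000. V = [p*·0.0000 + (1−p*)·0.0000]/1.01 = 0.0000. B = V − Δ·S = 0.0000.
(3,1): S=51.5366. Δ = (V_up−V_dn)/(S_up−S_dn) = (0.0000−0.0000)/(55.1441−33.4988) = 0.0000. V = [p*·0.0000 + (1−p*)·0.0000]/1.01 = 0.0000. B = V − Δ·S = 0.0000.
(3,2): S=84.8371. Δ = (V_up−V_dn)/(S_up−S_dn) = (31.5557−0.0000)/(90.7757−55.1441) = 0.8856. V = [p*·31.5557 + (1−p*)·0.0000]/1.01 = 26.7799. B = V − Δ·S = -48.3527.
(3,3): S=139.6549. Δ = (V_up−V_dn)/(S_up−S_dn) = (90.2107−31.5557)/(149.4307−90.7757) = 1.0000. V = [p*·90.2107 + (1−p*)·31.5557]/1.01 = 81.0212. B = V − Δ·S = -58.6337.
(2,0): S=48.1650. Δ = (V_up−V_dn)/(S_up−S_dn) = (0.0000−0.0000)/(51.5366−31.3073) = 0.0000. V = [p*·0.0000 + (1−p*)·0.0000]/1.01 = 0.0000. B = V − Δ·S = 0.0000.
(2,1): S=79.2870. Δ = (V_up−V_dn)/(S_up−S_dn) = (26.7799−0.0000)/(84.8371−51.5366) = 0.8042. V = [p*·26.7799 + (1−p*)·0.0000]/1.01 = 22.7270. B = V − Δ·S = -41.0348.
(2,2): S=130.5186. Δ = (V_up−V_dn)/(S_up−S_dn) = (81.0212−26.7799)/(139.6549−84.8371) = 0.9895. V = [p*·81.0212 + (1−p*)·26.7799]/1.01 = 72.5470. B = V − Δ·S = -56.5990.
(1,0): S=74.1000. Δ = (V_up−V_dn)/(S_up−S_dn) = (22.7270−0.0000)/(79.2870−48.1650) = 0.7303. V = [p*·22.7270 + (1−p*)·0.0000]/1.01 = 19.2874. B = V − Δ·S = -34.8244.
(1,1): S=121.9800. Δ = (V_up−V_dn)/(S_up−S_dn) = (72.5470−22.7270)/(130.5186−79.2870) = 0.9724. V = [p*·72.5470 + (1−p*)·22.7270]/1.01 = 64.7820. B = V − Δ·S = -53.8371.
(0,0): S=114.0000. Δ = (V_up−V_dn)/(S_up−S_dn) = (64.7820−19.2874)/(121.9800−74.1000) = 0.9502. V = [p*·64.7820 + (1−p*)·19.2874]/1.01 = 57.7057. B = V − Δ·S = -50.6149.
Root portfolio cost Δ·114+B reproduces V0=57.7057.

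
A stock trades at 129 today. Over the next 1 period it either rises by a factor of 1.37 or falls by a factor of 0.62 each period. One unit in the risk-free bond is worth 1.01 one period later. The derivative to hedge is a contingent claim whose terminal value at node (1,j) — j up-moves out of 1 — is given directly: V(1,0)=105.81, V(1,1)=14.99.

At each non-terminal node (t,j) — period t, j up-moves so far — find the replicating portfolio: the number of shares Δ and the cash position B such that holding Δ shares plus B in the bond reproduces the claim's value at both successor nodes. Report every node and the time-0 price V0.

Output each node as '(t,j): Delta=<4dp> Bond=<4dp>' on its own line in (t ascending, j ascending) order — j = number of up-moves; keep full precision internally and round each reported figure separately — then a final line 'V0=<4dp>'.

(0,0): Delta=-0.9387 Bond=179.0969
V0=58.0036

Under the risk-neutral measure, an up-move has probability p* = (R−d)/(u−d) = 0.5200 and values discount at R = 1.01.
At expiry t=1: V(1,0)=105.8100, V(1,1)=14.9900
Node (0,0) S=129.0000: V=(p*·14.9900+(1−p*)·105.8100)/1.01=58.0036; Δ=(14.9900−105.8100)/(176.7300−79.9800)=-0.9387; B=V−Δ·S=179.0969
Self-financing check: at every node Δ·S+B equals the discounted successor values.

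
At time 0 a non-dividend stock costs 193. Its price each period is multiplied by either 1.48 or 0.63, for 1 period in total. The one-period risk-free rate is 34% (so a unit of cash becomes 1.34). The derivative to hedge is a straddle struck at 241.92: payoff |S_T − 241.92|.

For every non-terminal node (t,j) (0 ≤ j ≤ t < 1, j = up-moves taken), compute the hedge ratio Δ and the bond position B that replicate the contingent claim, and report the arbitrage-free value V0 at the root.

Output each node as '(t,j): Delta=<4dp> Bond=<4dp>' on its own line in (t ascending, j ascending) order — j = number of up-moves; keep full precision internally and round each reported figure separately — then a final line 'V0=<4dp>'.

(0,0): Delta=-0.4670 Bond=132.1728
V0=42.0434

Risk-neutral probability p* = (R−d)/(u−d) = (1.34−0.63)/(1.48−0.63) = 0.8353.
Payoff layer (t=1): V(1,0)=120.3300, V(1,1)=43.7200
  t=0,j=0: stock 193.0000 → up 285.6400 (V=43.7200), down 121.5900 (V=120.3300). Price 42.0434; hedge Δ=-0.4670, bond B=132.1728.
Self-financing check: at every node Δ·S+B equals the discounted successor values.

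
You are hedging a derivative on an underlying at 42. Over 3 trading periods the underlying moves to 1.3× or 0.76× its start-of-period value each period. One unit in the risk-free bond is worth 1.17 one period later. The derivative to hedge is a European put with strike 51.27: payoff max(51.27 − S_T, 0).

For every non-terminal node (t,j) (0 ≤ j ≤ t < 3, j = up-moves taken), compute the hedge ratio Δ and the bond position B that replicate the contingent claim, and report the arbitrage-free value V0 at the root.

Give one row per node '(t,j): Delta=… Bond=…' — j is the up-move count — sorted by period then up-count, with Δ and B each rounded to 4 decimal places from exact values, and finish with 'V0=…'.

(0,0): Delta=-0.2568 Bond=12.6984
(1,0): Delta=-0.8993 Bond=35.3654
(1,1): Delta=-0.1377 Bond=8.3545
(2,0): Delta=-1.0000 Bond=43.8205
(2,1): Delta=-0.8806 Bond=40.6030
(2,2): Delta=0.0000 Bond=0.0000
V0=1.9125

Under the risk-neutral measure, an up-move has probability p* = (R−d)/(u−d) = 0.7593 and values discount at R = 1.17.
Terminal payoffs: V(3,0)=32.8330, V(3,1)=19.7330, V(3,2)=0.0000, V(3,3)=0.0000
(2,0): S=24.2592. Δ = (V_up−V_dn)/(S_up−S_dn) = (19.7330−32.8330)/(31.5370−18.4370) = -1.0000. V = [p*·19.7330 + (1−p*)·32.8330]/1.17 = 19.5613. B = V − Δ·S = 43.8205.
(2,1): S=41.4960. Δ = (V_up−V_dn)/(S_up−S_dn) = (0.0000−19.7330)/(53.9448−31.5370) = -0.8806. V = [p*·0.0000 + (1−p*)·19.7330]/1.17 = 4.0603. B = V − Δ·S = 40.6030.
(2,2): S=70.9800. Δ = (V_up−V_dn)/(S_up−S_dn) = (0.0000−0.0000)/(92.2740−53.9448) = 0.0000. V = [p*·0.0000 + (1−p*)·0.0000]/1.17 = 0.0000. B = V − Δ·S = 0.0000.
(1,0): S=31.9200. Δ = (V_up−V_dn)/(S_up−S_dn) = (4.0603−19.5613)/(41.4960−24.2592) = -0.8993. V = [p*·4.0603 + (1−p*)·19.5613]/1.17 = 6.6598. B = V − Δ·S = 35.3654.
(1,1): S=54.6000. Δ = (V_up−V_dn)/(S_up−S_dn) = (0.0000−4.0603)/(70.9800−41.4960) = -0.1377. V = [p*·0.0000 + (1−p*)·4.0603]/1.17 = 0.8355. B = V − Δ·S = 8.3545.
(0,0): S=42.0000. Δ = (V_up−V_dn)/(S_up−S_dn) = (0.8355−6.6598)/(54.6000−31.9200) = -0.2568. V = [p*·0.8355 + (1−p*)·6.6598]/1.17 = 1.9125. B = V − Δ·S = 12.6984.
Check: Δ(0,0)·S0 + B(0,0) = 1.9125 = V0.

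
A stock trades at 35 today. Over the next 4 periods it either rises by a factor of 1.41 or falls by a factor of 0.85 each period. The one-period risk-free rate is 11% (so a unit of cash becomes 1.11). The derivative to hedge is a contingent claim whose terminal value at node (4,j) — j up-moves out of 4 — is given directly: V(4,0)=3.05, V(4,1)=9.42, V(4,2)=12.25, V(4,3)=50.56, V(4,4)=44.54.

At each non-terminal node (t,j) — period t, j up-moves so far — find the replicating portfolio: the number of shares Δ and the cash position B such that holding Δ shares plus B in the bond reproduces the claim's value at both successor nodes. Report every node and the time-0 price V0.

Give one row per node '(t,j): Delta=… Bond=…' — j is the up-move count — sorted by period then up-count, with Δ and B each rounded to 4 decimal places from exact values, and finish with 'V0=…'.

Under the risk-neutral measure, an up-move has probability p* = (R−d)/(u−d) = 0.4643 and values discount at R = 1.11.
Terminal values V(4,·): V(4,0)=3.0500, V(4,1)=9.4200, V(4,2)=12.2500, V(4,3)=50.5600, V(4,4)=44.5400
(3,0): S=21.4944. Δ = (V_up−V_dn)/(S_up−S_dn) = (9.4200−3.0500)/(30.3071−18.2702) = 0.5292. V = [p*·9.4200 + (1−p*)·3.0500]/1.11 = 5.4122. B = V − Δ·S = -5.9628.
(3,1): S=35.6554. Δ = (V_up−V_dn)/(S_up−S_dn) = (12.2500−9.4200)/(50.2741−30.3071) = 0.1417. V = [p*·12.2500 + (1−p*)·9.4200]/1.11 = 9.6702. B = V − Δ·S = 4.6166.
(3,2): S=59.1460. Δ = (V_up−V_dn)/(S_up−S_dn) = (50.5600−12.2500)/(83.3958−50.2741) = 1.1566. V = [p*·50.5600 + (1−p*)·12.2500]/1.11 = 27.0602. B = V − Δ·S = -41.3505.
(3,3): S=98.1127. Δ = (V_up−V_dn)/(S_up−S_dn) = (44.5400−50.5600)/(138.3390−83.3958) = -0.1096. V = [p*·44.5400 + (1−p*)·50.5600]/1.11 = 43.0315. B = V − Δ·S = 53.7815.
(2,0): S=25.2875. Δ = (V_up−V_dn)/(S_up−S_dn) = (9.6702−5.4122)/(35.6554−21.4944) = 0.3007. V = [p*·9.6702 + (1−p*)·5.4122]/1.11 = 6.6569. B = V − Δ·S = -0.9468.
(2,1): S=41.9475. Δ = (V_up−V_dn)/(S_up−S_dn) = (27.0602−9.6702)/(59.1460−35.6554) = 0.7403. V = [p*·27.0602 + (1−p*)·9.6702]/1.11 = 15.9857. B = V − Δ·S = -15.0678.
(2,2): S=69.5835. Δ = (V_up−V_dn)/(S_up−S_dn) = (43.0315−27.0602)/(98.1127−59.1460) = 0.4099. V = [p*·43.0315 + (1−p*)·27.0602]/1.11 = 31.0590. B = V − Δ·S = 2.5387.
(1,0): S=29.7500. Δ = (V_up−V_dn)/(S_up−S_dn) = (15.9857−6.6569)/(41.9475−25.2875) = 0.5600. V = [p*·15.9857 + (1−p*)·6.6569]/1.11 = 9.8992. B = V − Δ·S = -6.7594.
(1,1): S=49.3500. Δ = (V_up−V_dn)/(S_up−S_dn) = (31.0590−15.9857)/(69.5835−41.9475) = 0.5454. V = [p*·31.0590 + (1−p*)·15.9857]/1.11 = 20.7063. B = V − Δ·S = -6.2102.
(0,0): S=35.0000. Δ = (V_up−V_dn)/(S_up−S_dn) = (20.7063−9.8992)/(49.3500−29.7500) = 0.5514. V = [p*·20.7063 + (1−p*)·9.8992]/1.11 = 13.4385. B = V − Δ·S = -5.8599.
Check: Δ(0,0)·S0 + B(0,0) = 13.4385 = V0.

(0,0): Delta=0.5514 Bond=-5.8599
(1,0): Delta=0.5600 Bond=-6.7594
(1,1): Delta=0.5454 Bond=-6.2102
(2,0): Delta=0.3007 Bond=-0.9468
(2,1): Delta=0.7403 Bond=-15.0678
(2,2): Delta=0.4099 Bond=2.5387
(3,0): Delta=0.5292 Bond=-5.9628
(3,1): Delta=0.1417 Bond=4.6166
(3,2): Delta=1.1566 Bond=-41.3505
(3,3): Delta=-0.1096 Bond=53.7815
V0=13.4385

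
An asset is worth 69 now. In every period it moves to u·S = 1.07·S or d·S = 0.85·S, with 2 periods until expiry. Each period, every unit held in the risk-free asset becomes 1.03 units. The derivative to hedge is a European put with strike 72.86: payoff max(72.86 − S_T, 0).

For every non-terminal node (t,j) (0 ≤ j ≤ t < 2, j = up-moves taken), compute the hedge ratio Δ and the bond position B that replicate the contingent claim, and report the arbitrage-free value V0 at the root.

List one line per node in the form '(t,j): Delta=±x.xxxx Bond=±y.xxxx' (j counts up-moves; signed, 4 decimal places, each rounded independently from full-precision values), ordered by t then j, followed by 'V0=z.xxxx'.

(0,0): Delta=-0.6788 Bond=50.3879
(1,0): Delta=-1.0000 Bond=70.7379
(1,1): Delta=-0.6221 Bond=47.7132
V0=3.5506

No-arbitrage ⇒ martingale measure with p* = (R−d)/(u−d) = 0.8182.
At expiry t=2: V(2,0)=23.0075, V(2,1)=10.1045, V(2,2)=0.0000
  t=1,j=0: stock 58.6500 → up 62.7555 (V=10.1045), down 49.8525 (V=23.0075). Price 12.0879; hedge Δ=-1.0000, bond B=70.7379.
  t=1,j=1: stock 73.8300 → up 78.9981 (V=0.0000), down 62.7555 (V=10.1045). Price 1.7837; hedge Δ=-0.6221, bond B=47.7132.
  t=0,j=0: stock 69.0000 → up 73.8300 (V=1.7837), down 58.6500 (V=12.0879). Price 3.5506; hedge Δ=-0.6788, bond B=50.3879.
Check: Δ(0,0)·S0 + B(0,0) = 3.5506 = V0.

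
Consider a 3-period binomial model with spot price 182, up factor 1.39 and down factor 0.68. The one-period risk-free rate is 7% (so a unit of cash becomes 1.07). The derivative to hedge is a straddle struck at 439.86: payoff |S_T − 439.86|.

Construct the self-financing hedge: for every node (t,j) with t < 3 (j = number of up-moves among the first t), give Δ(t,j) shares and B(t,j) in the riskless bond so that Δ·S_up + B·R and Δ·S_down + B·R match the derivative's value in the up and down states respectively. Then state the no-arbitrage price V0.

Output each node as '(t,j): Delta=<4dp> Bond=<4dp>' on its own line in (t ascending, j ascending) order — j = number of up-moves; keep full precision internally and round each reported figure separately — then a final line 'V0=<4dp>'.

(0,0): Delta=-0.8004 Bond=335.9759
(1,0): Delta=-1.0000 Bond=384.1908
(1,1): Delta=-0.7203 Bond=339.2304
(2,0): Delta=-1.0000 Bond=411.0841
(2,1): Delta=-1.0000 Bond=411.0841
(2,2): Delta=-0.6081 Bond=323.5037
V0=190.2943

Since d<R<u, set p* = (R−d)/(u−d) = 0.5493; price each node as the discounted p*-expectation of its children.
Terminal payoffs: V(3,0)=382.6334, V(3,1)=322.8820, V(3,2)=200.7433, V(3,3)=48.9227
  t=2,j=0: stock 84.1568 → up 116.9780 (V=322.8820), down 57.2266 (V=382.6334). Price 326.9273; hedge Δ=-1.0000, bond B=411.0841.
  t=2,j=1: stock 172.0264 → up 239.1167 (V=200.7433), down 116.9780 (V=322.8820). Price 239.0577; hedge Δ=-1.0000, bond B=411.0841.
  t=2,j=2: stock 351.6422 → up 488.7827 (V=48.9227), down 239.1167 (V=200.7433). Price 109.6718; hedge Δ=-0.6081, bond B=323.5037.
  t=1,j=0: stock 123.7600 → up 172.0264 (V=239.0577), down 84.1568 (V=326.9273). Price 260.4308; hedge Δ=-1.0000, bond B=384.1908.
  t=1,j=1: stock 252.9800 → up 351.6422 (V=109.6718), down 172.0264 (V=239.0577). Price 156.9968; hedge Δ=-0.7203, bond B=339.2304.
  t=0,j=0: stock 182.0000 → up 252.9800 (V=156.9968), down 123.7600 (V=260.4308). Price 190.2943; hedge Δ=-0.8004, bond B=335.9759.
Check: Δ(0,0)·S0 + B(0,0) = 190.2943 = V0.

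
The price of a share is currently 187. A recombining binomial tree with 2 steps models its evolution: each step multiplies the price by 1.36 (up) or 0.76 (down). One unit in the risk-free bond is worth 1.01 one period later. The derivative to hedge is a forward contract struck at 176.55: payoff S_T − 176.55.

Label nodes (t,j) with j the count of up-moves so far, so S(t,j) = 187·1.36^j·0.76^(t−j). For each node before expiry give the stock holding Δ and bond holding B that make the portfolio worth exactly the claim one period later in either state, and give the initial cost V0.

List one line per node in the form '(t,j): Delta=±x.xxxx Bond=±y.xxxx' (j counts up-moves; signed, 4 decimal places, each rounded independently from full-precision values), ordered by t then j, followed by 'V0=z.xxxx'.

(0,0): Delta=1.0000 Bond=-173.0713
(1,0): Delta=1.0000 Bond=-174.8020
(1,1): Delta=1.0000 Bond=-174.8020
V0=13.9287

The replicating-portfolio and risk-neutral prices coincide; use p* = (1.01−0.76)/(1.36−0.76) = 0.4167 for the latter.
Payoff layer (t=2): V(2,0)=-68.5388, V(2,1)=16.7332, V(2,2)=169.3252
(1,0): S=142.1200. Δ = (V_up−V_dn)/(S_up−S_dn) = (16.7332−-68.5388)/(193.2832−108.0112) = 1.0000. V = [p*·16.7332 + (1−p*)·-68.5388]/1.01 = -32.6820. B = V − Δ·S = -174.8020.
(1,1): S=254.3200. Δ = (V_up−V_dn)/(S_up−S_dn) = (169.3252−16.7332)/(345.8752−193.2832) = 1.0000. V = [p*·169.3252 + (1−p*)·16.7332]/1.01 = 79.5180. B = V − Δ·S = -174.8020.
(0,0): S=187.0000. Δ = (V_up−V_dn)/(S_up−S_dn) = (79.5180−-32.6820)/(254.3200−142.1200) = 1.0000. V = [p*·79.5180 + (1−p*)·-32.6820]/1.01 = 13.9287. B = V − Δ·S = -173.0713.
The time-0 hedge costs 13.9287, which is the no-arbitrage price.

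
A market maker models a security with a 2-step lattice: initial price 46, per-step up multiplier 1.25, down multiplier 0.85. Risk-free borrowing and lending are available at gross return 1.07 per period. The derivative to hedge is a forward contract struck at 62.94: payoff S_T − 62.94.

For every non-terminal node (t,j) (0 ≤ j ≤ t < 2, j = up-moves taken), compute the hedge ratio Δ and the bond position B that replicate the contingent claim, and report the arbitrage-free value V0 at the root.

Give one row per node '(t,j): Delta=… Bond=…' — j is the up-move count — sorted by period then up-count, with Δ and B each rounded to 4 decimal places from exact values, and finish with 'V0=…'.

(0,0): Delta=1.0000 Bond=-54.9742
(1,0): Delta=1.0000 Bond=-58.8224
(1,1): Delta=1.0000 Bond=-58.8224
V0=-8.9742

Since d<R<u, set p* = (R−d)/(u−d) = 0.5500; price each node as the discounted p*-expectation of its children.
At expiry t=2: V(2,0)=-29.7050, V(2,1)=-14.0650, V(2,2)=8.9350
(1,0): S=39.1000. Δ = (V_up−V_dn)/(S_up−S_dn) = (-14.0650−-29.7050)/(48.8750−33.2350) = 1.0000. V = [p*·-14.0650 + (1−p*)·-29.7050]/1.07 = -19.7224. B = V − Δ·S = -58.8224.
(1,1): S=57.5000. Δ = (V_up−V_dn)/(S_up−S_dn) = (8.9350−-14.0650)/(71.8750−48.8750) = 1.0000. V = [p*·8.9350 + (1−p*)·-14.0650]/1.07 = -1.3224. B = V − Δ·S = -58.8224.
(0,0): S=46.0000. Δ = (V_up−V_dn)/(S_up−S_dn) = (-1.3224−-19.7224)/(57.5000−39.1000) = 1.0000. V = [p*·-1.3224 + (1−p*)·-19.7224]/1.07 = -8.9742. B = V − Δ·S = -54.9742.
Root portfolio cost Δ·46+B reproduces V0=-8.9742.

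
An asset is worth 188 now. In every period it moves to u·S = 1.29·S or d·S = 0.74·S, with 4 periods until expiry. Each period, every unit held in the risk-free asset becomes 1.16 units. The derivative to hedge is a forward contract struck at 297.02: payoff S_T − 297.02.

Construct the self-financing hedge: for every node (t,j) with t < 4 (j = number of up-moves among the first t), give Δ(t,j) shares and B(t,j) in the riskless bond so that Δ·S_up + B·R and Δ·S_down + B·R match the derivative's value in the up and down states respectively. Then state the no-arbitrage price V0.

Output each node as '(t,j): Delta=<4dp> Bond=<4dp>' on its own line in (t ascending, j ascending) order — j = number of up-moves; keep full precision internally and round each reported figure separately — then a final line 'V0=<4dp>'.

(0,0): Delta=1.0000 Bond=-164.0415
(1,0): Delta=1.0000 Bond=-190.2881
(1,1): Delta=1.0000 Bond=-190.2881
(2,0): Delta=1.0000 Bond=-220.7342
(2,1): Delta=1.0000 Bond=-220.7342
(2,2): Delta=1.0000 Bond=-220.7342
(3,0): Delta=1.0000 Bond=-256.0517
(3,1): Delta=1.0000 Bond=-256.0517
(3,2): Delta=1.0000 Bond=-256.0517
(3,3): Delta=1.0000 Bond=-256.0517
V0=23.9585

Since d<R<u, set p* = (R−d)/(u−d) = 0.7636; price each node as the discounted p*-expectation of its children.
Terminal payoffs: V(4,0)=-240.6452, V(4,1)=-198.7451, V(4,2)=-125.7029, V(4,3)=1.6274, V(4,4)=223.5950
(3,0): S=76.1821. Δ = (V_up−V_dn)/(S_up−S_dn) = (-198.7451−-240.6452)/(98.2749−56.3748) = 1.0000. V = [p*·-198.7451 + (1−p*)·-240.6452]/1.16 = -179.8696. B = V − Δ·S = -256.0517.
(3,1): S=132.8040. Δ = (V_up−V_dn)/(S_up−S_dn) = (-125.7029−-198.7451)/(171.3171−98.2749) = 1.0000. V = [p*·-125.7029 + (1−p*)·-198.7451]/1.16 = -123.2478. B = V − Δ·S = -256.0517.
(3,2): S=231.5096. Δ = (V_up−V_dn)/(S_up−S_dn) = (1.6274−-125.7029)/(298.6474−171.3171) = 1.0000. V = [p*·1.6274 + (1−p*)·-125.7029]/1.16 = -24.5421. B = V − Δ·S = -256.0517.
(3,3): S=403.5775. Δ = (V_up−V_dn)/(S_up−S_dn) = (223.5950−1.6274)/(520.6150−298.6474) = 1.0000. V = [p*·223.5950 + (1−p*)·1.6274]/1.16 = 147.5258. B = V − Δ·S = -256.0517.
(2,0): S=102.9488. Δ = (V_up−V_dn)/(S_up−S_dn) = (-123.2478−-179.8696)/(132.8040−76.1821) = 1.0000. V = [p*·-123.2478 + (1−p*)·-179.8696]/1.16 = -117.7854. B = V − Δ·S = -220.7342.
(2,1): S=179.4648. Δ = (V_up−V_dn)/(S_up−S_dn) = (-24.5421−-123.2478)/(231.5096−132.8040) = 1.0000. V = [p*·-24.5421 + (1−p*)·-123.2478]/1.16 = -41.2694. B = V − Δ·S = -220.7342.
(2,2): S=312.8508. Δ = (V_up−V_dn)/(S_up−S_dn) = (147.5258−-24.5421)/(403.5775−231.5096) = 1.0000. V = [p*·147.5258 + (1−p*)·-24.5421]/1.16 = 92.1166. B = V − Δ·S = -220.7342.
(1,0): S=139.1200. Δ = (V_up−V_dn)/(S_up−S_dn) = (-41.2694−-117.7854)/(179.4648−102.9488) = 1.0000. V = [p*·-41.2694 + (1−p*)·-117.7854]/1.16 = -51.1681. B = V − Δ·S = -190.2881.
(1,1): S=242.5200. Δ = (V_up−V_dn)/(S_up−S_dn) = (92.1166−-41.2694)/(312.8508−179.4648) = 1.0000. V = [p*·92.1166 + (1−p*)·-41.2694]/1.16 = 52.2319. B = V − Δ·S = -190.2881.
(0,0): S=188.0000. Δ = (V_up−V_dn)/(S_up−S_dn) = (52.2319−-51.1681)/(242.5200−139.1200) = 1.0000. V = [p*·52.2319 + (1−p*)·-51.1681]/1.16 = 23.9585. B = V − Δ·S = -164.0415.
Root portfolio cost Δ·188+B reproduces V0=23.9585.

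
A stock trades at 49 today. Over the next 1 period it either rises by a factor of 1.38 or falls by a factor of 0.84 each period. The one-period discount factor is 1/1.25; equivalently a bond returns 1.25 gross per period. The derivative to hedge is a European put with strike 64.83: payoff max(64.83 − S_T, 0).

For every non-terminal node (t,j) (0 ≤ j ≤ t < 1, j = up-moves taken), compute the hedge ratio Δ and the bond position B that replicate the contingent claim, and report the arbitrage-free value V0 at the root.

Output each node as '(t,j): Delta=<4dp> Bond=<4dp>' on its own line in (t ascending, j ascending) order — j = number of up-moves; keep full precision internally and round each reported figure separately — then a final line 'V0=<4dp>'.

The replicating-portfolio and risk-neutral prices coincide; use p* = (1.25−0.84)/(1.38−0.84) = 0.7593 for the latter.
Payoff layer (t=1): V(1,0)=23.6700, V(1,1)=0.0000
  t=0,j=0: stock 49.0000 → up 67.6200 (V=0.0000), down 41.1600 (V=23.6700). Price 4.5587; hedge Δ=-0.8946, bond B=48.3920.
Each (Δ,B) replicates both successor values, so the strategy is self-financing and V0 is arbitrage-free.

(0,0): Delta=-0.8946 Bond=48.3920
V0=4.5587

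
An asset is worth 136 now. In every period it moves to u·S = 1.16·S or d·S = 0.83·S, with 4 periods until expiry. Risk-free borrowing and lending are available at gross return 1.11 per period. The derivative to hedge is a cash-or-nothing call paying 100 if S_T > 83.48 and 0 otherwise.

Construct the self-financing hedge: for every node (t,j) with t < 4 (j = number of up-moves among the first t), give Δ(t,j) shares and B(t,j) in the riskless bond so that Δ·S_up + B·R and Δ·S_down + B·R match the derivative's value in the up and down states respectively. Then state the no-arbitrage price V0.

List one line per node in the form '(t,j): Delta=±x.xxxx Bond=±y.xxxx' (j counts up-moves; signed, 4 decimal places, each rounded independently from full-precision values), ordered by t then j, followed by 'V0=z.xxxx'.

(0,0): Delta=0.0057 Bond=65.0677
(1,0): Delta=0.0500 Bond=67.2187
(1,1): Delta=0.0000 Bond=73.1191
(2,0): Delta=0.4415 Bond=37.9353
(2,1): Delta=0.0000 Bond=81.1622
(2,2): Delta=0.0000 Bond=81.1622
(3,0): Delta=3.8968 Bond=-226.5902
(3,1): Delta=0.0000 Bond=90.0901
(3,2): Delta=0.0000 Bond=90.0901
(3,3): Delta=0.0000 Bond=90.0901
V0=65.8384

The replicating-portfolio and risk-neutral prices coincide; use p* = (1.11−0.83)/(1.16−0.83) = 0.8485 for the latter.
Terminal payoffs: V(4,0)=0.0000, V(4,1)=100.0000, V(4,2)=100.0000, V(4,3)=100.0000, V(4,4)=100.0000
  t=3,j=0: stock 77.7630 → up 90.2051 (V=100.0000), down 64.5433 (V=0.0000). Price 76.4401; hedge Δ=3.8968, bond B=-226.5902.
  t=3,j=1: stock 108.6809 → up 126.0698 (V=100.0000), down 90.2051 (V=100.0000). Price 90.0901; hedge Δ=0.0000, bond B=90.0901.
  t=3,j=2: stock 151.8913 → up 176.1939 (V=100.0000), down 126.0698 (V=100.0000). Price 90.0901; hedge Δ=0.0000, bond B=90.0901.
  t=3,j=3: stock 212.2819 → up 246.2470 (V=100.0000), down 176.1939 (V=100.0000). Price 90.0901; hedge Δ=0.0000, bond B=90.0901.
  t=2,j=0: stock 93.6904 → up 108.6809 (V=90.0901), down 77.7630 (V=76.4401). Price 79.2990; hedge Δ=0.4415, bond B=37.9353.
  t=2,j=1: stock 130.9408 → up 151.8913 (V=90.0901), down 108.6809 (V=90.0901). Price 81.1622; hedge Δ=0.0000, bond B=81.1622.
  t=2,j=2: stock 183.0016 → up 212.2819 (V=90.0901), down 151.8913 (V=90.0901). Price 81.1622; hedge Δ=0.0000, bond B=81.1622.
  t=1,j=0: stock 112.8800 → up 130.9408 (V=81.1622), down 93.6904 (V=79.2990). Price 72.8648; hedge Δ=0.0500, bond B=67.2187.
  t=1,j=1: stock 157.7600 → up 183.0016 (V=81.1622), down 130.9408 (V=81.1622). Price 73.1191; hedge Δ=0.0000, bond B=73.1191.
  t=0,j=0: stock 136.0000 → up 157.7600 (V=73.1191), down 112.8800 (V=72.8648). Price 65.8384; hedge Δ=0.0057, bond B=65.0677.
Check: Δ(0,0)·S0 + B(0,0) = 65.8384 = V0.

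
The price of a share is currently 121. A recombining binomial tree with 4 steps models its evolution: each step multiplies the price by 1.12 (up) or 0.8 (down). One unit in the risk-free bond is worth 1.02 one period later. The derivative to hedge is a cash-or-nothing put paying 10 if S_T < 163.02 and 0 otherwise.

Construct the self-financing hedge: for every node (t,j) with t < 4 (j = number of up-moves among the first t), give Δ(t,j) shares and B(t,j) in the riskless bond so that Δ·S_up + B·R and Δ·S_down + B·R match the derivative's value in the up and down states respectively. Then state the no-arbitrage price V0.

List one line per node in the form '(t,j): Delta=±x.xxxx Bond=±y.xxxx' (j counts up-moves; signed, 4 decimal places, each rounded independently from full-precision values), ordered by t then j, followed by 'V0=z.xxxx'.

Risk-neutral probability p* = (R−d)/(u−d) = (1.02−0.8)/(1.12−0.8) = 0.6875.
Terminal payoffs: V(4,0)=10.0000, V(4,1)=10.0000, V(4,2)=10.0000, V(4,3)=10.0000, V(4,4)=0.0000
(3,0): S=61.9520. Δ = (V_up−V_dn)/(S_up−S_dn) = (10.0000−10.0000)/(69.3862−49.5616) = 0.0000. V = [p*·10.0000 + (1−p*)·10.0000]/1.02 = 9.8039. B = V − Δ·S = 9.8039.
(3,1): S=86.7328. Δ = (V_up−V_dn)/(S_up−S_dn) = (10.0000−10.0000)/(97.1407−69.3862) = 0.0000. V = [p*·10.0000 + (1−p*)·10.0000]/1.02 = 9.8039. B = V − Δ·S = 9.8039.
(3,2): S=121.4259. Δ = (V_up−V_dn)/(S_up−S_dn) = (10.0000−10.0000)/(135.9970−97.1407) = 0.0000. V = [p*·10.0000 + (1−p*)·10.0000]/1.02 = 9.8039. B = V − Δ·S = 9.8039.
(3,3): S=169.9963. Δ = (V_up−V_dn)/(S_up−S_dn) = (0.0000−10.0000)/(190.3958−135.9970) = -0.1838. V = [p*·0.0000 + (1−p*)·10.0000]/1.02 = 3.0637. B = V − Δ·S = 34.3137.
(2,0): S=77.4400. Δ = (V_up−V_dn)/(S_up−S_dn) = (9.8039−9.8039)/(86.7328−61.9520) = 0.0000. V = [p*·9.8039 + (1−p*)·9.8039]/1.02 = 9.6117. B = V − Δ·S = 9.6117.
(2,1): S=108.4160. Δ = (V_up−V_dn)/(S_up−S_dn) = (9.8039−9.8039)/(121.4259−86.7328) = 0.0000. V = [p*·9.8039 + (1−p*)·9.8039]/1.02 = 9.6117. B = V − Δ·S = 9.6117.
(2,2): S=151.7824. Δ = (V_up−V_dn)/(S_up−S_dn) = (3.0637−9.8039)/(169.9963−121.4259) = -0.1388. V = [p*·3.0637 + (1−p*)·9.8039]/1.02 = 5.0687. B = V − Δ·S = 26.1318.
(1,0): S=96.8000. Δ = (V_up−V_dn)/(S_up−S_dn) = (9.6117−9.6117)/(108.4160−77.4400) = 0.0000. V = [p*·9.6117 + (1−p*)·9.6117]/1.02 = 9.4232. B = V − Δ·S = 9.4232.
(1,1): S=135.5200. Δ = (V_up−V_dn)/(S_up−S_dn) = (5.0687−9.6117)/(151.7824−108.4160) = -0.1048. V = [p*·5.0687 + (1−p*)·9.6117]/1.02 = 6.3611. B = V − Δ·S = 20.5581.
(0,0): S=121.0000. Δ = (V_up−V_dn)/(S_up−S_dn) = (6.3611−9.4232)/(135.5200−96.8000) = -0.0791. V = [p*·6.3611 + (1−p*)·9.4232]/1.02 = 7.1745. B = V − Δ·S = 16.7436.
Root portfolio cost Δ·121+B reproduces V0=7.1745.

(0,0): Delta=-0.0791 Bond=16.7436
(1,0): Delta=0.0000 Bond=9.4232
(1,1): Delta=-0.1048 Bond=20.5581
(2,0): Delta=0.0000 Bond=9.6117
(2,1): Delta=0.0000 Bond=9.6117
(2,2): Delta=-0.1388 Bond=26.1318
(3,0): Delta=0.0000 Bond=9.8039
(3,1): Delta=0.0000 Bond=9.8039
(3,2): Delta=0.0000 Bond=9.8039
(3,3): Delta=-0.1838 Bond=34.3137
V0=7.1745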